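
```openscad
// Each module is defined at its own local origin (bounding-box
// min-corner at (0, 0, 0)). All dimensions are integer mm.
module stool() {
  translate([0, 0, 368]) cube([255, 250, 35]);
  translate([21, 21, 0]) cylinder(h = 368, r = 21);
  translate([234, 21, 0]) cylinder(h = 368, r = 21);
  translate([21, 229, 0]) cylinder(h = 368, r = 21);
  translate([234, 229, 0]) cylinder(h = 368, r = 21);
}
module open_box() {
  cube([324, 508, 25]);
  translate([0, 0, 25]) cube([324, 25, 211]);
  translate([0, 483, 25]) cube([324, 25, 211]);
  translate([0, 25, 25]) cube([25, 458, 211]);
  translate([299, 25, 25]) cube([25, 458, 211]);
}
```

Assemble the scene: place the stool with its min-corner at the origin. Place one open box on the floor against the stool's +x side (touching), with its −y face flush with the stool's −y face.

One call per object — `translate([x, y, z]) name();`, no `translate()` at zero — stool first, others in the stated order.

stool();
translate([255, 0, 0]) open_box();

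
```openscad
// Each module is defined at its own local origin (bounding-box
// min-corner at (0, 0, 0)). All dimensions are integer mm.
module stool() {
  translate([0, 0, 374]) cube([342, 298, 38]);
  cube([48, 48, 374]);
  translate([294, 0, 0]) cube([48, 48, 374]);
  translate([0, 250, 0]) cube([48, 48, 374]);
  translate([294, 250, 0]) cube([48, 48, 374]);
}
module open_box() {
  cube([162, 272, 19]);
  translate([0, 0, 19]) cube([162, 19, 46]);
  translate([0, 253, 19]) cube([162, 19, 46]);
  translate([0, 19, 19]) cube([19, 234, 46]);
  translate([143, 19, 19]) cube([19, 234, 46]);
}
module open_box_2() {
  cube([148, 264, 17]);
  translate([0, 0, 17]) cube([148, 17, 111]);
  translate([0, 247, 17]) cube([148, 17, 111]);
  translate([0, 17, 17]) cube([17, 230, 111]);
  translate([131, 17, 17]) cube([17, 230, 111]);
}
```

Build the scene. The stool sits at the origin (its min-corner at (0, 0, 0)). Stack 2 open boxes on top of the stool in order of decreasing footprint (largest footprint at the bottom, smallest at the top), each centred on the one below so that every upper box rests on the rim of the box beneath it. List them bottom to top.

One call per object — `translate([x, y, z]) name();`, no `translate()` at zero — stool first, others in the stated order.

stool();
translate([90, 13, 412]) open_box();
translate([97, 17, 477]) open_box_2();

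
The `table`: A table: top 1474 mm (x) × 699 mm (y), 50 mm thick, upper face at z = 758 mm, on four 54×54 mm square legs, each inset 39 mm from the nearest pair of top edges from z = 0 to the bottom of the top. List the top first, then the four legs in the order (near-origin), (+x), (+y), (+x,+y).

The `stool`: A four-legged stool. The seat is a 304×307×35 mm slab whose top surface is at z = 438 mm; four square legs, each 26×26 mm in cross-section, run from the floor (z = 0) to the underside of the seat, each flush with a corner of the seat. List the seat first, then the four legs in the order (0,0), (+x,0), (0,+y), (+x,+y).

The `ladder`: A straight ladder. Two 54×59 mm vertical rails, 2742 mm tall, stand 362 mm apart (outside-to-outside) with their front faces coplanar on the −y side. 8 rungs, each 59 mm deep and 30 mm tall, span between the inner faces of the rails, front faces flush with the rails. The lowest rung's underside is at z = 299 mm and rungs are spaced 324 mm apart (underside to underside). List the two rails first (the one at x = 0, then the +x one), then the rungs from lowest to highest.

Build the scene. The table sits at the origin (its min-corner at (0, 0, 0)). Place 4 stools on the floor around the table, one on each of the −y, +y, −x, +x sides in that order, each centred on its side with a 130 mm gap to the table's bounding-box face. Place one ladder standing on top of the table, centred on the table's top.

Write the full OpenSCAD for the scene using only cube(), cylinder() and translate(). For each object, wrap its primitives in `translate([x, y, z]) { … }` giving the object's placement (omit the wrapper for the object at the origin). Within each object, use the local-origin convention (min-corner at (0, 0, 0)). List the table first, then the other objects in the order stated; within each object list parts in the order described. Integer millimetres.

translate([0, 0, 708]) cube([1474, 699, 50]);
translate([39, 39, 0]) cube([54, 54, 708]);
translate([1381, 39, 0]) cube([54, 54, 708]);
translate([39, 606, 0]) cube([54, 54, 708]);
translate([1381, 606, 0]) cube([54, 54, 708]);
translate([585, -437, 0]) {
  translate([0, 0, 403]) cube([304, 307, 35]);
  cube([26, 26, 403]);
  translate([278, 0, 0]) cube([26, 26, 403]);
  translate([0, 281, 0]) cube([26, 26, 403]);
  translate([278, 281, 0]) cube([26, 26, 403]);
}
translate([585, 829, 0]) {
  translate([0, 0, 403]) cube([304, 307, 35]);
  cube([26, 26, 403]);
  translate([278, 0, 0]) cube([26, 26, 403]);
  translate([0, 281, 0]) cube([26, 26, 403]);
  translate([278, 281, 0]) cube([26, 26, 403]);
}
translate([-434, 196, 0]) {
  translate([0, 0, 403]) cube([304, 307, 35]);
  cube([26, 26, 403]);
  translate([278, 0, 0]) cube([26, 26, 403]);
  translate([0, 281, 0]) cube([26, 26, 403]);
  translate([278, 281, 0]) cube([26, 26, 403]);
}
translate([1604, 196, 0]) {
  translate([0, 0, 403]) cube([304, 307, 35]);
  cube([26, 26, 403]);
  translate([278, 0, 0]) cube([26, 26, 403]);
  translate([0, 281, 0]) cube([26, 26, 403]);
  translate([278, 281, 0]) cube([26, 26, 403]);
}
translate([556, 320, 758]) {
  cube([54, 59, 2742]);
  translate([308, 0, 0]) cube([54, 59, 2742]);
  translate([54, 0, 299]) cube([254, 59, 30]);
  translate([54, 0, 623]) cube([254, 59, 30]);
  translate([54, 0, 947]) cube([254, 59, 30]);
  translate([54, 0, 1271]) cube([254, 59, 30]);
  translate([54, 0, 1595]) cube([254, 59, 30]);
  translate([54, 0, 1919]) cube([254, 59, 30]);
  translate([54, 0, 2243]) cube([254, 59, 30]);
  translate([54, 0, 2567]) cube([254, 59, 30]);
}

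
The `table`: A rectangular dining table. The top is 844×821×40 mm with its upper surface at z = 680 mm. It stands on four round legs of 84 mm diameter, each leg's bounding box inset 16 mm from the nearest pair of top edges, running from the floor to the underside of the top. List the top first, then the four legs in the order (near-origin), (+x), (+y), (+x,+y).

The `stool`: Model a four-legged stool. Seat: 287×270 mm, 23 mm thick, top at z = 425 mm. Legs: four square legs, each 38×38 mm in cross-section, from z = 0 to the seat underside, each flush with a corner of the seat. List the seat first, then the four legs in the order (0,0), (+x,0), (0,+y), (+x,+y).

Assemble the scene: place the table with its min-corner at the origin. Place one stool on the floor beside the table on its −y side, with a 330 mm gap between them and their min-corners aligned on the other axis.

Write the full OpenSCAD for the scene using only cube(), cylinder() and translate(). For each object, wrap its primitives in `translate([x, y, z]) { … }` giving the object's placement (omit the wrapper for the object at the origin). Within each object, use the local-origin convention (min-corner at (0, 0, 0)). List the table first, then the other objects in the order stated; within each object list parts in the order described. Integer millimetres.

translate([0, 0, 640]) cube([844, 821, 40]);
translate([58, 58, 0]) cylinder(h = 640, r = 42);
translate([786, 58, 0]) cylinder(h = 640, r = 42);
translate([58, 763, 0]) cylinder(h = 640, r = 42);
translate([786, 763, 0]) cylinder(h = 640, r = 42);
translate([0, -600, 0]) {
  translate([0, 0, 402]) cube([287, 270, 23]);
  cube([38, 38, 402]);
  translate([249, 0, 0]) cube([38, 38, 402]);
  translate([0, 232, 0]) cube([38, 38, 402]);
  translate([249, 232, 0]) cube([38, 38, 402]);
}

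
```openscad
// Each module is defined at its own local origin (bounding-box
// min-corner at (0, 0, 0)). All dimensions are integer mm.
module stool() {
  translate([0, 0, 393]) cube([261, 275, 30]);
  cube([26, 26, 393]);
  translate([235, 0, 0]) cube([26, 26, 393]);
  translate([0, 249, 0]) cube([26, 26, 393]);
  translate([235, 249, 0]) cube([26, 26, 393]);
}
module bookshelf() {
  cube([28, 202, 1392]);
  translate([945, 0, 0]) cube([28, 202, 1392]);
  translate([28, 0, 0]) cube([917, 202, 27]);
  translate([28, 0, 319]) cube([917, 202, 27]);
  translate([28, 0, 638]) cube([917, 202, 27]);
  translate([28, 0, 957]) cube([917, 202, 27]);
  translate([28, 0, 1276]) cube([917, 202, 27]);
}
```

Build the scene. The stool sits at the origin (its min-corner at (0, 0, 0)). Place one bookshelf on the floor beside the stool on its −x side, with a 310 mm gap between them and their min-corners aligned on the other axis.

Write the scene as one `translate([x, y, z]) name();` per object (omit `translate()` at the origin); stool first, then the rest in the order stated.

stool();
translate([-1283, 0, 0]) bookshelf();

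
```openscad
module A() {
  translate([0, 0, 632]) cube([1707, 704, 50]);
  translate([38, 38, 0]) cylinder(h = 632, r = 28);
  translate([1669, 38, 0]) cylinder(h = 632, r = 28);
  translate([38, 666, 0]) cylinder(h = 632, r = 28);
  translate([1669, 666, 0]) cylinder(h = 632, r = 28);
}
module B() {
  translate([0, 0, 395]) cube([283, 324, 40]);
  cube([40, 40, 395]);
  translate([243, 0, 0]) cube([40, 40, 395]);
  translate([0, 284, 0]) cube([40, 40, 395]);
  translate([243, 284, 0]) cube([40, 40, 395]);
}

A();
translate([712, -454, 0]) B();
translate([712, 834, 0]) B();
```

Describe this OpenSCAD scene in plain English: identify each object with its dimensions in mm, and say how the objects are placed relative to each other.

A is a rectangular dining table. The top is 1707×704×50 mm with its upper surface at z = 682 mm. It stands on four round legs of 56 mm diameter, each leg's bounding box inset 10 mm from the nearest pair of top edges, running from the floor to the underside of the top.

B is a simple wooden stool: a rectangular seat 283 mm (x) by 324 mm (y), 40 mm thick, top face at z = 435 mm, on four square legs, each 40×40 mm in cross-section. The legs rest on z = 0, each flush with a corner of the seat.

Two stools sit around the table at the −y, +y sides.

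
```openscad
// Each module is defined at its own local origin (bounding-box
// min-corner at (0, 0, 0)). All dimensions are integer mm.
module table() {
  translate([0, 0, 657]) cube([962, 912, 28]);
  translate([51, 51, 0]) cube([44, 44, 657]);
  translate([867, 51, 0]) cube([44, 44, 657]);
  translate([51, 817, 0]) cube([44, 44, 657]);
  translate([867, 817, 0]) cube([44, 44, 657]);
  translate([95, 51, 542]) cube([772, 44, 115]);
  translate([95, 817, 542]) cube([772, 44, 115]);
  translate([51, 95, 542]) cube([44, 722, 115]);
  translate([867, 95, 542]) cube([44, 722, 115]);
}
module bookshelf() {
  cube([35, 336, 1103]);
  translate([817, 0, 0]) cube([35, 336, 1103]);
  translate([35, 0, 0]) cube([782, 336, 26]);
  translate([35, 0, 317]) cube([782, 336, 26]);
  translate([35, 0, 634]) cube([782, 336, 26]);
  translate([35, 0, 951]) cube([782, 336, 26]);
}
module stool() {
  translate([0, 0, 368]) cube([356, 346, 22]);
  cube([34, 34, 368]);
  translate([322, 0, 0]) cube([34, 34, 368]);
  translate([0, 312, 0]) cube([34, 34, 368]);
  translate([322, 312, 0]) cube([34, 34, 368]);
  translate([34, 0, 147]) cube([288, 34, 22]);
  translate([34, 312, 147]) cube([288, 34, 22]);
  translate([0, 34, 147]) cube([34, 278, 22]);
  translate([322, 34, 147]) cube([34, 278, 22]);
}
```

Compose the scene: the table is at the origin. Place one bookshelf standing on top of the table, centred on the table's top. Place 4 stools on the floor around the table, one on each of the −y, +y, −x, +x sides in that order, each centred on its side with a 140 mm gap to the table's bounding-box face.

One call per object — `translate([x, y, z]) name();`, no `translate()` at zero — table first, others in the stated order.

table();
translate([55, 288, 685]) bookshelf();
translate([303, -486, 0]) stool();
translate([303, 1052, 0]) stool();
translate([-496, 283, 0]) stool();
translate([1102, 283, 0]) stool();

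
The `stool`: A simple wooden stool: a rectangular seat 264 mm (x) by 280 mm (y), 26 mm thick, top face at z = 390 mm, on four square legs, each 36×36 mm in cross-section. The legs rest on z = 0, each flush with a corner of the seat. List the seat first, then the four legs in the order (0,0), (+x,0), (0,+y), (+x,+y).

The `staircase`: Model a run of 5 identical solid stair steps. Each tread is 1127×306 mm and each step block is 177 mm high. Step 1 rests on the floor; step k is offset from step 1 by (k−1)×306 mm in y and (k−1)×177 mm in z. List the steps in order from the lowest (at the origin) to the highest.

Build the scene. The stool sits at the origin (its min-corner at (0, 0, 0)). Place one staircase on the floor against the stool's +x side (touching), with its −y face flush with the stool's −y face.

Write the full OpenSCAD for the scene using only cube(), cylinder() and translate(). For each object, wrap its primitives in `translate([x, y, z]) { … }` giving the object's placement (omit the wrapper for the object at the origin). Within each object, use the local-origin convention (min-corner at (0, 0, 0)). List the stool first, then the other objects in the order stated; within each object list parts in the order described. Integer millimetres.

translate([0, 0, 364]) cube([264, 280, 26]);
cube([36, 36, 364]);
translate([228, 0, 0]) cube([36, 36, 364]);
translate([0, 244, 0]) cube([36, 36, 364]);
translate([228, 244, 0]) cube([36, 36, 364]);
translate([264, 0, 0]) {
  cube([1127, 306, 177]);
  translate([0, 306, 177]) cube([1127, 306, 177]);
  translate([0, 612, 354]) cube([1127, 306, 177]);
  translate([0, 918, 531]) cube([1127, 306, 177]);
  translate([0, 1224, 708]) cube([1127, 306, 177]);
}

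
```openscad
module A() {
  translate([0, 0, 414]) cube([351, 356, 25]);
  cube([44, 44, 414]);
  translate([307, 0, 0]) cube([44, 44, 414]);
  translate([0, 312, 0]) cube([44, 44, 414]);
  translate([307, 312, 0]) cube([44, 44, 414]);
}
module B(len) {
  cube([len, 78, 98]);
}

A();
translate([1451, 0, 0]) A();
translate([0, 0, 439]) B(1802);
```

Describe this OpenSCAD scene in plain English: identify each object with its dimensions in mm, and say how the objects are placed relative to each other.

A is a four-legged stool. The seat is 351×356 mm, 25 mm thick, top at z = 439 mm. It stands on four square legs, each 44×44 mm in cross-section, from z = 0 to the seat underside, each flush with a corner of the seat.

B is a rectangular beam 1802 mm long (x), 78 mm deep (y), 98 mm thick (z).

The beam spans the tops of two stools placed 1100 mm apart, resting at z = 439 mm.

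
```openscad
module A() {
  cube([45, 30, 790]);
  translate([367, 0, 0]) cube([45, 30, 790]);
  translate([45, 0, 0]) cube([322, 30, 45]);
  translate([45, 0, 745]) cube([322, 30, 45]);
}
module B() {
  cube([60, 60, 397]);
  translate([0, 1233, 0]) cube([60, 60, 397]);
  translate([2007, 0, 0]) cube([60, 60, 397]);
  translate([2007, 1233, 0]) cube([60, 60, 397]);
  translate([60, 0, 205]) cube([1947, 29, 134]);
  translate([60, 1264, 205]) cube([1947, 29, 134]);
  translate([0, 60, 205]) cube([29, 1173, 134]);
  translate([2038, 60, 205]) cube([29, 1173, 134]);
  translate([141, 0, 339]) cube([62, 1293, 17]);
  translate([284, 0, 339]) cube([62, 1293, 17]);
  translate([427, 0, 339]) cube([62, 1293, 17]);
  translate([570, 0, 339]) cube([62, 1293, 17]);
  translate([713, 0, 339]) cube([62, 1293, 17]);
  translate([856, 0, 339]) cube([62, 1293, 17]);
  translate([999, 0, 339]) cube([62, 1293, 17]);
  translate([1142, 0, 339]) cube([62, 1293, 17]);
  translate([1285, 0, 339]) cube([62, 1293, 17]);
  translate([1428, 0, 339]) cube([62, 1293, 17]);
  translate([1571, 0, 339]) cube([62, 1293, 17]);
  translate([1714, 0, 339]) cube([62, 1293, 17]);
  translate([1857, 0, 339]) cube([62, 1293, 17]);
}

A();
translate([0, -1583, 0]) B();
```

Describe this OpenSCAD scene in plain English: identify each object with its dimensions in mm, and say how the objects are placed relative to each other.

A is a rectangular picture frame lying in the x–z plane (depth along y). The opening is 322 mm wide (x) by 700 mm tall (z), surrounded by a border 45 mm wide on all four sides. The frame is 30 mm deep and is made of two full-height vertical stiles with two horizontal rails fitted between them.

B is a bed frame 2067 mm long (x) by 1293 mm wide (y). Four 60×60 mm corner posts, 397 mm tall, at the corners of the footprint. Four rails of 29 mm thickness and 134 mm height run between adjacent posts with their undersides at z = 205 mm, their outer faces flush with the outside of the frame (the two x-running rails run between the posts' inner faces; the two y-running rails run between the posts' inner faces). 13 slats, each 62 mm wide (x) and 17 mm thick, lie across the top of the two x-running rails, running the full 1293 mm width of the frame in y; the slats are evenly spaced along x between the inner faces of the end posts with equal gaps (rounded down to the nearest mm) at the −x end and between each pair — any rounding remainder accumulates at the +x end.

The bed frame is on the floor beside the picture frame on its −y side.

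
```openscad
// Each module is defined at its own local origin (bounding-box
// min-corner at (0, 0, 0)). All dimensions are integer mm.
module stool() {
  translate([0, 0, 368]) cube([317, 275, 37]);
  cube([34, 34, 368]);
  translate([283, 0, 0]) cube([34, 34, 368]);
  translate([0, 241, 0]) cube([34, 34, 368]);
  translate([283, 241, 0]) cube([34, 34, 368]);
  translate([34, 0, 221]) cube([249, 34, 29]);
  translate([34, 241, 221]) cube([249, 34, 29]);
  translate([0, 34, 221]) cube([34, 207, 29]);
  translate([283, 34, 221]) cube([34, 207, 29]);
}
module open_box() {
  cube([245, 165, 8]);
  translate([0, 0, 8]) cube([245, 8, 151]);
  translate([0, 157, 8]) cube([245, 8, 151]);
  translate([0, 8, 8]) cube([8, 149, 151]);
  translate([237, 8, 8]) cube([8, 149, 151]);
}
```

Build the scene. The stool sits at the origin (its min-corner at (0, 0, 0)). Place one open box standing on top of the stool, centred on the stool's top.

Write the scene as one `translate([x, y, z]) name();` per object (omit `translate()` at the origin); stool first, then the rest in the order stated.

stool();
translate([36, 55, 405]) open_box();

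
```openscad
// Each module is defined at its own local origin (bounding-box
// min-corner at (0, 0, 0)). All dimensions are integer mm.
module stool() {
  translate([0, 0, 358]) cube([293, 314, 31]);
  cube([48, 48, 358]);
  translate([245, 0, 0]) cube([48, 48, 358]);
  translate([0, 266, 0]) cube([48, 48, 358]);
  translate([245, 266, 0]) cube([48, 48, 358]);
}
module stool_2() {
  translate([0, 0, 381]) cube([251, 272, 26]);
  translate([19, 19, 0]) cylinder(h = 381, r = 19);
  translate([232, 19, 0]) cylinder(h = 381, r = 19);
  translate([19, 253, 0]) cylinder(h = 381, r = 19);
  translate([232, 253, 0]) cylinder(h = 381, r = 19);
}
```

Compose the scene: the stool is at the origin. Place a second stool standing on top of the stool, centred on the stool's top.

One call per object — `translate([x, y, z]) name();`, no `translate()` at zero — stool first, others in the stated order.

stool();
translate([21, 21, 389]) stool_2();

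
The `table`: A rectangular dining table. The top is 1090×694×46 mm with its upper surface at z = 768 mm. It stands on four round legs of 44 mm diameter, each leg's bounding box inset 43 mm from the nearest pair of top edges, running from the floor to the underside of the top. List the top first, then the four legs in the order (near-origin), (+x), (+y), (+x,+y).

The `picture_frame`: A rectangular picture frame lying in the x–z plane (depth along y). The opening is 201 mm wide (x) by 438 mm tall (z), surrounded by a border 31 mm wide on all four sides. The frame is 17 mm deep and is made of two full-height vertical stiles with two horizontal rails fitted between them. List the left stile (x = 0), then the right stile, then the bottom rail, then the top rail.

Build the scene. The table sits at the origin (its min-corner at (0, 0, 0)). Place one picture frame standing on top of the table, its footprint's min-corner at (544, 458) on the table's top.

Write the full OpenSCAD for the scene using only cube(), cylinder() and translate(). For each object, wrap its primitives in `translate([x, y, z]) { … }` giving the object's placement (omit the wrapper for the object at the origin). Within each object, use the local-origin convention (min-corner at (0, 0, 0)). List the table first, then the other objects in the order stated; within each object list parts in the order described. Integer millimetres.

translate([0, 0, 722]) cube([1090, 694, 46]);
translate([65, 65, 0]) cylinder(h = 722, r = 22);
translate([1025, 65, 0]) cylinder(h = 722, r = 22);
translate([65, 629, 0]) cylinder(h = 722, r = 22);
translate([1025, 629, 0]) cylinder(h = 722, r = 22);
translate([544, 458, 768]) {
  cube([31, 17, 500]);
  translate([232, 0, 0]) cube([31, 17, 500]);
  translate([31, 0, 0]) cube([201, 17, 31]);
  translate([31, 0, 469]) cube([201, 17, 31]);
}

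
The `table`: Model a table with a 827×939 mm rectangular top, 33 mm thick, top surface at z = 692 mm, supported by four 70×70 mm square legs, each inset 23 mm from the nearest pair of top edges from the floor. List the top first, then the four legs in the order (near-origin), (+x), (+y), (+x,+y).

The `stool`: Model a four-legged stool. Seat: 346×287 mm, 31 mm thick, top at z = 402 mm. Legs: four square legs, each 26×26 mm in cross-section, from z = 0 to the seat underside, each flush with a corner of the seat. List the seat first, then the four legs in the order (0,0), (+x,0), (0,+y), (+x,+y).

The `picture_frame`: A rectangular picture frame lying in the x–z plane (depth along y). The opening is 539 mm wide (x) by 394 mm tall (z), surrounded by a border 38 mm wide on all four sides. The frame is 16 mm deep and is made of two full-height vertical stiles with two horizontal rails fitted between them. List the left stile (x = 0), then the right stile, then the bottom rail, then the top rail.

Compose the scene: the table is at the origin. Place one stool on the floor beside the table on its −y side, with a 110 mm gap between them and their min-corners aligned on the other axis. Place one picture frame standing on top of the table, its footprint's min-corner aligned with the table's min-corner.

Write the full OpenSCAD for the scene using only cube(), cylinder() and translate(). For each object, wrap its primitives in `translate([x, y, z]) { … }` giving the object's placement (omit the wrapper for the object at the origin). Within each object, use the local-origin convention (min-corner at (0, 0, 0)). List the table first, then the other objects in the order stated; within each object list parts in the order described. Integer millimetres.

translate([0, 0, 659]) cube([827, 939, 33]);
translate([23, 23, 0]) cube([70, 70, 659]);
translate([734, 23, 0]) cube([70, 70, 659]);
translate([23, 846, 0]) cube([70, 70, 659]);
translate([734, 846, 0]) cube([70, 70, 659]);
translate([0, -397, 0]) {
  translate([0, 0, 371]) cube([346, 287, 31]);
  cube([26, 26, 371]);
  translate([320, 0, 0]) cube([26, 26, 371]);
  translate([0, 261, 0]) cube([26, 26, 371]);
  translate([320, 261, 0]) cube([26, 26, 371]);
}
translate([0, 0, 692]) {
  cube([38, 16, 470]);
  translate([577, 0, 0]) cube([38, 16, 470]);
  translate([38, 0, 0]) cube([539, 16, 38]);
  translate([38, 0, 432]) cube([539, 16, 38]);
}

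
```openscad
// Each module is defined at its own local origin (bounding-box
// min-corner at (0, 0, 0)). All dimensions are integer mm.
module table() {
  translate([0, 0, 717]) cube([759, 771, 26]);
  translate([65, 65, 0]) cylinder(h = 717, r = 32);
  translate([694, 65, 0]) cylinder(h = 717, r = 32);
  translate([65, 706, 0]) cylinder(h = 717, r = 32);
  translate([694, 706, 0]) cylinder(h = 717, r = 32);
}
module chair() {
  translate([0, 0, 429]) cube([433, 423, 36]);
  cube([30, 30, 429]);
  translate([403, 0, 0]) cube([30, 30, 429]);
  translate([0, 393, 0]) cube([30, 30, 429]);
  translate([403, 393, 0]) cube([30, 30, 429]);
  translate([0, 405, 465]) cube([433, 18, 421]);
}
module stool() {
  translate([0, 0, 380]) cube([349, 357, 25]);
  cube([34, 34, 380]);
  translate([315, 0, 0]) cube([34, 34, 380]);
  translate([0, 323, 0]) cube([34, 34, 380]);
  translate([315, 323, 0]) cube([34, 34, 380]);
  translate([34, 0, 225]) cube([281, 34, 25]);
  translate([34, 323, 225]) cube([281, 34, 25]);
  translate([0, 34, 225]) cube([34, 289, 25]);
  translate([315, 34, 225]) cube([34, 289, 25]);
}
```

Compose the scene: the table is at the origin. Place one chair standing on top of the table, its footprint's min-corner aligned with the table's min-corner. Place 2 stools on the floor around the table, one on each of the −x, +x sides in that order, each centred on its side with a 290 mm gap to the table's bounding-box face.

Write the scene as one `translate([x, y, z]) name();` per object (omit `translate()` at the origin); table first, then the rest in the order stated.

table();
translate([0, 0, 743]) chair();
translate([-639, 207, 0]) stool();
translate([1049, 207, 0]) stool();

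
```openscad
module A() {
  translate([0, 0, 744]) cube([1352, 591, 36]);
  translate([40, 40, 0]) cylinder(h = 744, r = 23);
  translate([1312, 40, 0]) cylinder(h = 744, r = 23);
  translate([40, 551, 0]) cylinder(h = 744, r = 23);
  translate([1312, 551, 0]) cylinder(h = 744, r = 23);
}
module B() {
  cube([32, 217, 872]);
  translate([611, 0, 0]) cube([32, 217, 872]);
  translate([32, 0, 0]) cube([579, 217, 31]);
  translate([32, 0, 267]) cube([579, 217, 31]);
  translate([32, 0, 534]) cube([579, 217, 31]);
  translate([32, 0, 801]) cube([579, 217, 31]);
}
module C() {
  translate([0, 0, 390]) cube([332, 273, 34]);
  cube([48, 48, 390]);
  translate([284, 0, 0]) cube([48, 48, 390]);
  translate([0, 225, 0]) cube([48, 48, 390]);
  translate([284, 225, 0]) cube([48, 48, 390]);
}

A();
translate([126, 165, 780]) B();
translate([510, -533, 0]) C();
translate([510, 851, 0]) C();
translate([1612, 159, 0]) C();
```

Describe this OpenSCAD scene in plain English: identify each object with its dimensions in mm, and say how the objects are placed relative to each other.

A is a rectangular dining table. The top is 1352×591×36 mm with its upper surface at z = 780 mm. It stands on four round legs of 46 mm diameter, each leg's bounding box inset 17 mm from the nearest pair of top edges, running from the floor to the underside of the top.

B is an open bookshelf. Two side panels, each 32 mm thick, 217 mm deep and 872 mm tall, stand 643 mm apart (outside-to-outside). Between them sit 4 shelves, each 31 mm thick and 217 mm deep, spanning the full gap between the sides. The bottom shelf rests on the floor (its underside at z = 0) and the clear gap between one shelf's top and the next shelf's underside is 236 mm.

C is a simple wooden stool: a rectangular seat 332 mm (x) by 273 mm (y), 34 mm thick, top face at z = 424 mm, on four square legs, each 48×48 mm in cross-section. The legs rest on z = 0, each flush with a corner of the seat.

The bookshelf is on top of the table. Three stools sit around the table at the −y, +y, +x sides.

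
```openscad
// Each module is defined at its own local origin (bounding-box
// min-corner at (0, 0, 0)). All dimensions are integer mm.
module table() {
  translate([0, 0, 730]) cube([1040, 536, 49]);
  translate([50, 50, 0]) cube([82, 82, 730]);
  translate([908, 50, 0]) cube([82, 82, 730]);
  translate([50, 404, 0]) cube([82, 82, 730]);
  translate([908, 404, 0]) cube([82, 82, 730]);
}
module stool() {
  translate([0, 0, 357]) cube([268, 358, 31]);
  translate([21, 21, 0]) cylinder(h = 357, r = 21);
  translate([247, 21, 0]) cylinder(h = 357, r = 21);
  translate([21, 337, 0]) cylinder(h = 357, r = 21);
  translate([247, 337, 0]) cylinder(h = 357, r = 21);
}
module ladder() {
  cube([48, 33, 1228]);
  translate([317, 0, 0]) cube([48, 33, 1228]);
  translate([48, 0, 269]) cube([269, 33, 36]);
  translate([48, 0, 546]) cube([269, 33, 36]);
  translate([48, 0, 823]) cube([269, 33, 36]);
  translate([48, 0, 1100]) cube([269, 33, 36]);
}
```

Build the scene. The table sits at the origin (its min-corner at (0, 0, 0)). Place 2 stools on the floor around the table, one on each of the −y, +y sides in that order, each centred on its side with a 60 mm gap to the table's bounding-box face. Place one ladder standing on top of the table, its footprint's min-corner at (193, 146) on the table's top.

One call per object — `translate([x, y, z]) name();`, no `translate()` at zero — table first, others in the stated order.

table();
translate([386, -418, 0]) stool();
translate([386, 596, 0]) stool();
translate([193, 146, 779]) ladder();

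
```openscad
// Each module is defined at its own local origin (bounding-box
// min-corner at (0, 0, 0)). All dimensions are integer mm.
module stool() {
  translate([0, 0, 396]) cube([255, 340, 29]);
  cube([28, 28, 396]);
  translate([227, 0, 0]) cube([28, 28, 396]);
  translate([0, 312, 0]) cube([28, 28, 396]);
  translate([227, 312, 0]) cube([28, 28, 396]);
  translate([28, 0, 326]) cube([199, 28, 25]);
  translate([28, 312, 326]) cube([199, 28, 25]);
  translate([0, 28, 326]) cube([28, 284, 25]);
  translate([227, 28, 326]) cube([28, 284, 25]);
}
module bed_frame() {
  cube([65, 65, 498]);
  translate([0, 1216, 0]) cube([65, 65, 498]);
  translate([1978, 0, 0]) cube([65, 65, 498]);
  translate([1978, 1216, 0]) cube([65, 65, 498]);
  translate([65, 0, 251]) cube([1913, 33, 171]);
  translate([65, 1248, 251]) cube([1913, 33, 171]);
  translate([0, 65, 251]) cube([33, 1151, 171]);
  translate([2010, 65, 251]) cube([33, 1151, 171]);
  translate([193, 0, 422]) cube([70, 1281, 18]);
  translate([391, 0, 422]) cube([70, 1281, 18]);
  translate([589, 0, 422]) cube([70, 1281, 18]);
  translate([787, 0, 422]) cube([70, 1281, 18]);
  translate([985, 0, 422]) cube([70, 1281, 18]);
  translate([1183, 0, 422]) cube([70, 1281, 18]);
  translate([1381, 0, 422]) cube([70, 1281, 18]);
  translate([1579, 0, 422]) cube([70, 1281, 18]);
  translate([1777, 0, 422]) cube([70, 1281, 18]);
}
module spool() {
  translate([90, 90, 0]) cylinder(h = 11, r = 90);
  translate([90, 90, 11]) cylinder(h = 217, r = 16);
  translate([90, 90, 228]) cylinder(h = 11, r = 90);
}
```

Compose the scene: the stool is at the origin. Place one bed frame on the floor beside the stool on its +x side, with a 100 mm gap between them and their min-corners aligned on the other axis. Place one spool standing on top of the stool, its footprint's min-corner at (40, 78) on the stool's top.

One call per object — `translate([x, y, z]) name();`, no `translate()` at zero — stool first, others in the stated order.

stool();
translate([355, 0, 0]) bed_frame();
translate([40, 78, 425]) spool();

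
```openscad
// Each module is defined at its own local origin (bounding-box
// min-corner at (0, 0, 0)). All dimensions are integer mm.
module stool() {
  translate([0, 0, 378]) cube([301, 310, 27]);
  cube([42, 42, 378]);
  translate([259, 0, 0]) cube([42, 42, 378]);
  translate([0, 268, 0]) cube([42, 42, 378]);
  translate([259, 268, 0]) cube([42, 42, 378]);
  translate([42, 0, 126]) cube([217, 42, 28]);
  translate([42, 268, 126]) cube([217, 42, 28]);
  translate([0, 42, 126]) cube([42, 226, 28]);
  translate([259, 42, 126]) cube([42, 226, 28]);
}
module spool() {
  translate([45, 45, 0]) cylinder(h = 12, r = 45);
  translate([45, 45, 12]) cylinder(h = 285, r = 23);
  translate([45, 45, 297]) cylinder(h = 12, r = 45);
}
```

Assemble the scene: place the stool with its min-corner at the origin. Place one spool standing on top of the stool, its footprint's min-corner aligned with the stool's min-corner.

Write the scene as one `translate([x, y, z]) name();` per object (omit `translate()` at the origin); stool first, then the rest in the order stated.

stool();
translate([0, 0, 405]) spool();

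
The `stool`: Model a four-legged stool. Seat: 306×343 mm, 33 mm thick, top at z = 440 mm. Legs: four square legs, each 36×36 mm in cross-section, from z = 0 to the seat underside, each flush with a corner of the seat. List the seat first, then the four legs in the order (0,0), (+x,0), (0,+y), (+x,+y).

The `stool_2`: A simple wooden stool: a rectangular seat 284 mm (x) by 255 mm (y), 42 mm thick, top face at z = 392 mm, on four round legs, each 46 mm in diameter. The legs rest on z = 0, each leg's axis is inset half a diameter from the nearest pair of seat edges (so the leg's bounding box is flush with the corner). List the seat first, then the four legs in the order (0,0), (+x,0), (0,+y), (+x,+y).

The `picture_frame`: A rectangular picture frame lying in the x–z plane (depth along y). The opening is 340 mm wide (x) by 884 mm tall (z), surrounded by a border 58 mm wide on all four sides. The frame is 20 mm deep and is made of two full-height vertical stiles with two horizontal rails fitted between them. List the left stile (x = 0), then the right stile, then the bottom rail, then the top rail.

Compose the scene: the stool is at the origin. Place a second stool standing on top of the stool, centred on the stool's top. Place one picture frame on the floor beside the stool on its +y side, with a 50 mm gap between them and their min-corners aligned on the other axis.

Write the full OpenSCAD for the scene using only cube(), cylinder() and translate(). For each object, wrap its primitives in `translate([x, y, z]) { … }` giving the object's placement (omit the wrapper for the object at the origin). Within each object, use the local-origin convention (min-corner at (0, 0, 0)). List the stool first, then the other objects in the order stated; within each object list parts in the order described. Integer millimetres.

translate([0, 0, 407]) cube([306, 343, 33]);
cube([36, 36, 407]);
translate([270, 0, 0]) cube([36, 36, 407]);
translate([0, 307, 0]) cube([36, 36, 407]);
translate([270, 307, 0]) cube([36, 36, 407]);
translate([11, 44, 440]) {
  translate([0, 0, 350]) cube([284, 255, 42]);
  translate([23, 23, 0]) cylinder(h = 350, r = 23);
  translate([261, 23, 0]) cylinder(h = 350, r = 23);
  translate([23, 232, 0]) cylinder(h = 350, r = 23);
  translate([261, 232, 0]) cylinder(h = 350, r = 23);
}
translate([0, 393, 0]) {
  cube([58, 20, 1000]);
  translate([398, 0, 0]) cube([58, 20, 1000]);
  translate([58, 0, 0]) cube([340, 20, 58]);
  translate([58, 0, 942]) cube([340, 20, 58]);
}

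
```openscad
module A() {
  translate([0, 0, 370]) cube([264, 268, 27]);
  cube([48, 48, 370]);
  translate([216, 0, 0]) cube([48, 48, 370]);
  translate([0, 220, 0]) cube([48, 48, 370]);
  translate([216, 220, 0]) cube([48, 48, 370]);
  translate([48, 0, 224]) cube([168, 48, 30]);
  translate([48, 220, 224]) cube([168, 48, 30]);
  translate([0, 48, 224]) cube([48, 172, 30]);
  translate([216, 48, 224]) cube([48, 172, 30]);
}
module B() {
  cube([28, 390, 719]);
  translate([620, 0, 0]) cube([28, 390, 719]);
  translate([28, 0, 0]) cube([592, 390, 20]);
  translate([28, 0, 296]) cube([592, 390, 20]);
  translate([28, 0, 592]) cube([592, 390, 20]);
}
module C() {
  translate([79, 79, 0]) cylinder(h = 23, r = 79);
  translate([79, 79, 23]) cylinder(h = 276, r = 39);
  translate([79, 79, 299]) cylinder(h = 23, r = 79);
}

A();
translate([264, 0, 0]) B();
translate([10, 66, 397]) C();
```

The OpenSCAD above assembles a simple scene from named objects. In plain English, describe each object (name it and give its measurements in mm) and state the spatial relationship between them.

A is a four-legged stool. The seat is 264×268 mm, 27 mm thick, top at z = 397 mm. It stands on four square legs, each 48×48 mm in cross-section, from z = 0 to the seat underside, each flush with a corner of the seat. Four stretchers, 48 mm wide and 30 mm tall, connect adjacent legs with their undersides at z = 224 mm, each running between the inner faces of the legs it joins and aligned with the legs' outer faces on the other axis.

B is a bookshelf 648 mm wide overall, 390 mm deep and 719 mm tall. The two sides are 28 mm thick vertical panels. 3 horizontal shelves of 20 mm thickness span between the inner faces of the sides; the lowest shelf sits on the floor and shelves are stacked with a clear vertical gap of 276 mm between each pair.

C is a spool: two coaxial disc flanges of radius 79 mm and thickness 23 mm, joined by a core cylinder of radius 39 mm and height 276 mm. The lower flange rests on z = 0 and the three cylinders share a vertical axis.

The bookshelf is against the stool's +x side, with their −y faces flush. The spool is on top of the stool.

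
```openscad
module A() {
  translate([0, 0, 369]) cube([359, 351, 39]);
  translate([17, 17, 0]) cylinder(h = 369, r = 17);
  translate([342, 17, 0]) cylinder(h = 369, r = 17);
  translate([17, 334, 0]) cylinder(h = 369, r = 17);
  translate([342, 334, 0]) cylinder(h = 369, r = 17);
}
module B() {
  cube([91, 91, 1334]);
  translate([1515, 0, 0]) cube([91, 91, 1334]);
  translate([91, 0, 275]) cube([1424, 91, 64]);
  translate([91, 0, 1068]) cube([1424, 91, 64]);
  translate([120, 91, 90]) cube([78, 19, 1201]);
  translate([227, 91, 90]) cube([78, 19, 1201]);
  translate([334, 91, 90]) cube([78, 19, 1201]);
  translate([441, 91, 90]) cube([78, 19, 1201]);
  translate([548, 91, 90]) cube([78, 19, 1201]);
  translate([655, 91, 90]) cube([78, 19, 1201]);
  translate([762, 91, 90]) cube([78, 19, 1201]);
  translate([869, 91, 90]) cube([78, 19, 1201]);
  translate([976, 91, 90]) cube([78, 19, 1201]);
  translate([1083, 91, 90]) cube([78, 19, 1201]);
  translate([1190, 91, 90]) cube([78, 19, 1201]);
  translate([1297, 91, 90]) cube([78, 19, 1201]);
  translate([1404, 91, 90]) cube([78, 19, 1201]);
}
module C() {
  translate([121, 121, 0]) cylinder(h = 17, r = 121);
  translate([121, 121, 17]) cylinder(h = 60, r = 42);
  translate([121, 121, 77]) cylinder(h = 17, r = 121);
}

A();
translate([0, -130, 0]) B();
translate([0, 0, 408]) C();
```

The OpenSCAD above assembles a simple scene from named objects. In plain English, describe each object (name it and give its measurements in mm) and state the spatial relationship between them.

A is a simple wooden stool: a rectangular seat 359 mm (x) by 351 mm (y), 39 mm thick, top face at z = 408 mm, on four round legs, each 34 mm in diameter. The legs rest on z = 0, each leg's axis is inset half a diameter from the nearest pair of seat edges (so the leg's bounding box is flush with the corner).

B is a fence section. Two 91×91 mm posts, 1334 mm tall, stand on the floor with a clear span of 1424 mm between their inner faces. Two horizontal rails of 91×64 mm section span the gap between the posts with their undersides at z = 275 mm and z = 1068 mm, flush with the posts' −y face. 13 pickets, each 78 mm wide, 19 mm thick and 1201 mm tall, are fixed to the +y face of the rails with their bottoms at z = 90 mm, evenly spaced across the span with equal gaps (rounded down to the nearest mm) at the −x end and between each pair — any rounding remainder accumulates at the +x end.

C is a spool: two coaxial disc flanges of radius 121 mm and thickness 17 mm, joined by a core cylinder of radius 42 mm and height 60 mm. The lower flange rests on z = 0 and the three cylinders share a vertical axis.

The fence section is on the floor beside the stool on its −y side. The spool is on top of the stool.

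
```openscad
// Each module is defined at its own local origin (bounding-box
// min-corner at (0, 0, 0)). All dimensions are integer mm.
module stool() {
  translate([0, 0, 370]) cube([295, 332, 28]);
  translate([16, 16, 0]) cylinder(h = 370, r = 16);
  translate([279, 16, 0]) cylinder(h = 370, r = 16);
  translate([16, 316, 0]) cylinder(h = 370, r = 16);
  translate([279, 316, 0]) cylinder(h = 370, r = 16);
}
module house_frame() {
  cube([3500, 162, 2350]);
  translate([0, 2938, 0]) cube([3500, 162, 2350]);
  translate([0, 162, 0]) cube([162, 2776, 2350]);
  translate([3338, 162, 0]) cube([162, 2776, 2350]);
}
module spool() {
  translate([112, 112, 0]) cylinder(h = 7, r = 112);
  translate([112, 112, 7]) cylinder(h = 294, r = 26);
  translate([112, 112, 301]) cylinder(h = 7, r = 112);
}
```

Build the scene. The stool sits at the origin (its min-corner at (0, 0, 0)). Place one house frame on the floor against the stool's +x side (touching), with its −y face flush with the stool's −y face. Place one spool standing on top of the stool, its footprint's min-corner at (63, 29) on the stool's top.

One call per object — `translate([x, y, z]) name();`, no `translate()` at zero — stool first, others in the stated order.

stool();
translate([295, 0, 0]) house_frame();
translate([63, 29, 398]) spool();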